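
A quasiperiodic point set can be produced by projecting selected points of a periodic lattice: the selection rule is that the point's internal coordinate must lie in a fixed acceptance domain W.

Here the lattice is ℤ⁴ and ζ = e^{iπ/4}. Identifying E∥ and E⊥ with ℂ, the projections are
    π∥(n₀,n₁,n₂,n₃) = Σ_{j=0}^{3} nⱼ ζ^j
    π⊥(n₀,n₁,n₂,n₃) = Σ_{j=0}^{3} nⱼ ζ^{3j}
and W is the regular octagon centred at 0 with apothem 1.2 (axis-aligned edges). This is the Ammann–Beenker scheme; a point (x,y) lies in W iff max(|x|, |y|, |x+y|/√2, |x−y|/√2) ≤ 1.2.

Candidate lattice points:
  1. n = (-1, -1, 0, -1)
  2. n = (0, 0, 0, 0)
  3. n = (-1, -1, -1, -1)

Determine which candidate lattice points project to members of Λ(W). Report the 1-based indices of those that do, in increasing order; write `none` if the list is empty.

Internal map: ζ^{3j} for j=0..3 gives (1,0), (−√2/2,√2/2), (0,−1), (√2/2,√2/2).
candidate 1: n = (-1, -1, 0, -1) → π⊥ ≈ (-1.00000, -1.41421); max(|x|,|y|,|x±y|/√2) = 1.70711 > 1.2 ⇒ ∉ W
candidate 2: n = (0, 0, 0, 0) → π⊥ ≈ (+0.00000, +0.00000); max(|x|,|y|,|x±y|/√2) = 0.00000 ≤ 1.2 ⇒ ∈ W
candidate 3: n = (-1, -1, -1, -1) → π⊥ ≈ (-1.00000, -0.41421); max(|x|,|y|,|x±y|/√2) = 1.00000 ≤ 1.2 ⇒ ∈ W

2, 3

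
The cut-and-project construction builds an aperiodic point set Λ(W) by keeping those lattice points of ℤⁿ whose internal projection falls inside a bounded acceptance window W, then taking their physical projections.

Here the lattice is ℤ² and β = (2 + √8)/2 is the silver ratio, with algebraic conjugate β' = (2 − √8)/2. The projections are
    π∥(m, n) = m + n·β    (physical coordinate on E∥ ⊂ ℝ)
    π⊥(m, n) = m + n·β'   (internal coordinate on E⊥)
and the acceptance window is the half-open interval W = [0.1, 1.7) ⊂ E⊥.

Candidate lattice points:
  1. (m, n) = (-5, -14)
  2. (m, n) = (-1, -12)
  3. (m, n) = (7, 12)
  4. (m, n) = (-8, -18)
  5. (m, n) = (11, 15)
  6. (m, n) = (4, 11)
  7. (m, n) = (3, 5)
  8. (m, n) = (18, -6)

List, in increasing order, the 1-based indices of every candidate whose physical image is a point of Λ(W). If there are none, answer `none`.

Compute β' = (2−√8)/2 = -0.414214, so π⊥(m,n) = m -0.414214·n.
[1] lift (-5,-14): star map gives 0.798990; window check 0.1 ≤ 0.798990 < 1.7 is true → IN Λ
[2] lift (-1,-12): star map gives 3.970563; window check 0.1 ≤ 3.970563 < 1.7 is false → out
[3] lift (7,12): star map gives 2.029437; window check 0.1 ≤ 2.029437 < 1.7 is false → out
[4] lift (-8,-18): star map gives -0.544156; window check 0.1 ≤ -0.544156 < 1.7 is false → out
[5] lift (11,15): star map gives 4.786797; window check 0.1 ≤ 4.786797 < 1.7 is false → out
[6] lift (4,11): star map gives -0.556349; window check 0.1 ≤ -0.556349 < 1.7 is false → out
[7] lift (3,5): star map gives 0.928932; window check 0.1 ≤ 0.928932 < 1.7 is true → IN Λ
[8] lift (18,-6): star map gives 20.485281; window check 0.1 ≤ 20.485281 < 1.7 is false → out

1, 7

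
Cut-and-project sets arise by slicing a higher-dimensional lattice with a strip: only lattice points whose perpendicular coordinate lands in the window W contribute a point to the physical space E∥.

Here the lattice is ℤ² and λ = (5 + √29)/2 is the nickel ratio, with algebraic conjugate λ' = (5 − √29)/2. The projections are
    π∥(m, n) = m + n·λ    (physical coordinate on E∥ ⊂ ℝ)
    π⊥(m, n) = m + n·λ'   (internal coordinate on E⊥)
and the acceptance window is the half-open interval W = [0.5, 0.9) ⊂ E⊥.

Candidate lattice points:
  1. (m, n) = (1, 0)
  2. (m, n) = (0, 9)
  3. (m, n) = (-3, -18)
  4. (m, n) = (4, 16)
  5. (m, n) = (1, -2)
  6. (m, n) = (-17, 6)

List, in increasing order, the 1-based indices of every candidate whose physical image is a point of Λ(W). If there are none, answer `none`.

none

Numerically λ ≈ 5.192582 and λ' = −1/λ ≈ -0.192582.
#1 (1,0): internal coord 1 + (0)·λ' = +1.000000; +1.000000 ∉ [0.5, 0.9) → out
#2 (0,9): internal coord 0 + (9)·λ' = -1.733242; -1.733242 ∉ [0.5, 0.9) → out
#3 (-3,-18): internal coord -3 + (-18)·λ' = +0.466483; +0.466483 ∉ [0.5, 0.9) → out
#4 (4,16): internal coord 4 + (16)·λ' = +0.918682; +0.918682 ∉ [0.5, 0.9) → out
#5 (1,-2): internal coord 1 + (-2)·λ' = +1.385165; +1.385165 ∉ [0.5, 0.9) → out
#6 (-17,6): internal coord -17 + (6)·λ' = -18.155494; -18.155494 ∉ [0.5, 0.9) → out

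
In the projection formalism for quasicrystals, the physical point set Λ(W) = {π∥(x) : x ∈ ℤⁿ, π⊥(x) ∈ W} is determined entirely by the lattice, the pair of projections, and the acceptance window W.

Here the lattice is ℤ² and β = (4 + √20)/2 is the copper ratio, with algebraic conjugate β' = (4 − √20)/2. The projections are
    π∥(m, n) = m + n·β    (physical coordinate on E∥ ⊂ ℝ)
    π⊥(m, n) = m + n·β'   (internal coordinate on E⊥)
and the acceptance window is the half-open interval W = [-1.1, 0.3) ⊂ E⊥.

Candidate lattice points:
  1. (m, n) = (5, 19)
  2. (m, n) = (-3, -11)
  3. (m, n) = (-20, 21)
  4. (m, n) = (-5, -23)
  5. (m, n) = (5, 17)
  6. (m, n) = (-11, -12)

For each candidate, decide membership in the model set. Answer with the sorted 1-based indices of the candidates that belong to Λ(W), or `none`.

2

Compute β' = (4−√20)/2 = -0.236068, so π⊥(m,n) = m -0.236068·n.
[1] lift (5,19): star map gives 0.514708; window check -1.1 ≤ 0.514708 < 0.3 is false → out
[2] lift (-3,-11): star map gives -0.403252; window check -1.1 ≤ -0.403252 < 0.3 is true → IN Λ
[3] lift (-20,21): star map gives -24.957428; window check -1.1 ≤ -24.957428 < 0.3 is false → out
[4] lift (-5,-23): star map gives 0.429563; window check -1.1 ≤ 0.429563 < 0.3 is false → out
[5] lift (5,17): star map gives 0.986844; window check -1.1 ≤ 0.986844 < 0.3 is false → out
[6] lift (-11,-12): star map gives -8.167184; window check -1.1 ≤ -8.167184 < 0.3 is false → out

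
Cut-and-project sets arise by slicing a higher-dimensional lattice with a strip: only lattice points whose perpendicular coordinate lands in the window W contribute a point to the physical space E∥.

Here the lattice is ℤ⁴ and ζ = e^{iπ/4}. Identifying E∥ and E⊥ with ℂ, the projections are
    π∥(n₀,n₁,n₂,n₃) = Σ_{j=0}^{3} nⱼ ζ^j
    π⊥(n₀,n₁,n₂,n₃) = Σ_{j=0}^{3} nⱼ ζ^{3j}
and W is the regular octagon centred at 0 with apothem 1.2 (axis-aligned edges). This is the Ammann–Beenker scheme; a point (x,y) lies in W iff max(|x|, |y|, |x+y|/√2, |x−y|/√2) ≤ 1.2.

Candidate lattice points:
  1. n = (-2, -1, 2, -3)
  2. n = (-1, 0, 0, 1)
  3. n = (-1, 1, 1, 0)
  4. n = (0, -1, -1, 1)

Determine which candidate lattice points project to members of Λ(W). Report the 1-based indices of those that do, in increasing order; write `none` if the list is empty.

2

Internal map: ζ^{3j} for j=0..3 gives (1,0), (−√2/2,√2/2), (0,−1), (√2/2,√2/2).
candidate 1: n = (-2, -1, 2, -3) → π⊥ ≈ (-3.41421, -4.82843); max(|x|,|y|,|x±y|/√2) = 5.82843 > 1.2 ⇒ ∉ W
candidate 2: n = (-1, 0, 0, 1) → π⊥ ≈ (-0.29289, +0.70711); max(|x|,|y|,|x±y|/√2) = 0.70711 ≤ 1.2 ⇒ ∈ W
candidate 3: n = (-1, 1, 1, 0) → π⊥ ≈ (-1.70711, -0.29289); max(|x|,|y|,|x±y|/√2) = 1.70711 > 1.2 ⇒ ∉ W
candidate 4: n = (0, -1, -1, 1) → π⊥ ≈ (+1.41421, +1.00000); max(|x|,|y|,|x±y|/√2) = 1.70711 > 1.2 ⇒ ∉ W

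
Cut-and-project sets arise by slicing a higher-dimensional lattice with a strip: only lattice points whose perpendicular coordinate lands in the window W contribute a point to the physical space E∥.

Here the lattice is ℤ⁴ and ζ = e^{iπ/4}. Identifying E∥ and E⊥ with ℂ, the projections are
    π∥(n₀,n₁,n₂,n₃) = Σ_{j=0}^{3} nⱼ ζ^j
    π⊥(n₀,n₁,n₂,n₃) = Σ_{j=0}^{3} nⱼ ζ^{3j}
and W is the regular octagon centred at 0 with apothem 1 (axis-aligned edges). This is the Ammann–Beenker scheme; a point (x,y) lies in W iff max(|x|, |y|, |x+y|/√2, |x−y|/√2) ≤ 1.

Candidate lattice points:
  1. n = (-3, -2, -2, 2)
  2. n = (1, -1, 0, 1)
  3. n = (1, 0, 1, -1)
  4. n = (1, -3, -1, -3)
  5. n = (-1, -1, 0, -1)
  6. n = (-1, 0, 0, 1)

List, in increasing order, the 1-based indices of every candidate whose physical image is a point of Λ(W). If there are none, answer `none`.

6

Internal map: ζ^{3j} for j=0..3 gives (1,0), (−√2/2,√2/2), (0,−1), (√2/2,√2/2).
candidate 1: n = (-3, -2, -2, 2) → π⊥ ≈ (-0.17157, +2.00000); max(|x|,|y|,|x±y|/√2) = 2.00000 > 1 ⇒ ∉ W
candidate 2: n = (1, -1, 0, 1) → π⊥ ≈ (+2.41421, +0.00000); max(|x|,|y|,|x±y|/√2) = 2.41421 > 1 ⇒ ∉ W
candidate 3: n = (1, 0, 1, -1) → π⊥ ≈ (+0.29289, -1.70711); max(|x|,|y|,|x±y|/√2) = 1.70711 > 1 ⇒ ∉ W
candidate 4: n = (1, -3, -1, -3) → π⊥ ≈ (+1.00000, -3.24264); max(|x|,|y|,|x±y|/√2) = 3.24264 > 1 ⇒ ∉ W
candidate 5: n = (-1, -1, 0, -1) → π⊥ ≈ (-1.00000, -1.41421); max(|x|,|y|,|x±y|/√2) = 1.70711 > 1 ⇒ ∉ W
candidate 6: n = (-1, 0, 0, 1) → π⊥ ≈ (-0.29289, +0.70711); max(|x|,|y|,|x±y|/√2) = 0.70711 ≤ 1 ⇒ ∈ W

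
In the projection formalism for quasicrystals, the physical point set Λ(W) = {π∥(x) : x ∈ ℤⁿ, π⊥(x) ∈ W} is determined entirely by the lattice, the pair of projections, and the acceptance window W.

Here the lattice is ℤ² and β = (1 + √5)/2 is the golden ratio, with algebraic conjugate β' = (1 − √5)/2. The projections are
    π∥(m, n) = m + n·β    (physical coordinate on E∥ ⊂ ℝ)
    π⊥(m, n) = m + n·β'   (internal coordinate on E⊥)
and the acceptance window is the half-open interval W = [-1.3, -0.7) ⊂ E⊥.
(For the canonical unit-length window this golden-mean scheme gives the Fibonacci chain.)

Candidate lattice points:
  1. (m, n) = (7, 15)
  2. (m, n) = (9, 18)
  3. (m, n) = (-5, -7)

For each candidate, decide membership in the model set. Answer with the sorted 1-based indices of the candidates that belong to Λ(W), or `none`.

Compute β' = (1−√5)/2 = -0.61803, so π⊥(m,n) = m -0.61803·n.
candidate 1: (m,n)=(7,15) → π∥ = 7+15·β ≈ 31.27051, π⊥ = 7+15·β' ≈ -2.27051 ∉ [-1.3, -0.7) ⇒ out
candidate 2: (m,n)=(9,18) → π∥ = 9+18·β ≈ 38.12461, π⊥ = 9+18·β' ≈ -2.12461 ∉ [-1.3, -0.7) ⇒ out
candidate 3: (m,n)=(-5,-7) → π∥ = -5-7·β ≈ -16.32624, π⊥ = -5-7·β' ≈ -0.67376 ∉ [-1.3, -0.7) ⇒ out

none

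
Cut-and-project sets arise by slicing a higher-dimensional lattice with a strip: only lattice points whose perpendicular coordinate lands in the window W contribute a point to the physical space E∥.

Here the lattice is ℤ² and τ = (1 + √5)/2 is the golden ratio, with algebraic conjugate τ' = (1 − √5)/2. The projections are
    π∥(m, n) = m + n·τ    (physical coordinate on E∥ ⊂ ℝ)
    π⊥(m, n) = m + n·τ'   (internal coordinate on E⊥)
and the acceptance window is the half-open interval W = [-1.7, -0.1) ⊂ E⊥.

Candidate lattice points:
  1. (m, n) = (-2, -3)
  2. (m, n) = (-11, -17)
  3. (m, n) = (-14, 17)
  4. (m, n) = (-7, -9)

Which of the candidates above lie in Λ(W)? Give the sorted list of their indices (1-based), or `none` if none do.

Compute τ' = (1−√5)/2 = -0.6180, so π⊥(m,n) = m -0.6180·n.
candidate 1: (m,n)=(-2,-3) → π∥ = -2-3·τ ≈ -6.8541, π⊥ = -2-3·τ' ≈ -0.1459 ∈ [-1.7, -0.1) ⇒ IN Λ
candidate 2: (m,n)=(-11,-17) → π∥ = -11-17·τ ≈ -38.5066, π⊥ = -11-17·τ' ≈ -0.4934 ∈ [-1.7, -0.1) ⇒ IN Λ
candidate 3: (m,n)=(-14,17) → π∥ = -14+17·τ ≈ 13.5066, π⊥ = -14+17·τ' ≈ -24.5066 ∉ [-1.7, -0.1) ⇒ out
candidate 4: (m,n)=(-7,-9) → π∥ = -7-9·τ ≈ -21.5623, π⊥ = -7-9·τ' ≈ -1.4377 ∈ [-1.7, -0.1) ⇒ IN Λ

1, 2, 4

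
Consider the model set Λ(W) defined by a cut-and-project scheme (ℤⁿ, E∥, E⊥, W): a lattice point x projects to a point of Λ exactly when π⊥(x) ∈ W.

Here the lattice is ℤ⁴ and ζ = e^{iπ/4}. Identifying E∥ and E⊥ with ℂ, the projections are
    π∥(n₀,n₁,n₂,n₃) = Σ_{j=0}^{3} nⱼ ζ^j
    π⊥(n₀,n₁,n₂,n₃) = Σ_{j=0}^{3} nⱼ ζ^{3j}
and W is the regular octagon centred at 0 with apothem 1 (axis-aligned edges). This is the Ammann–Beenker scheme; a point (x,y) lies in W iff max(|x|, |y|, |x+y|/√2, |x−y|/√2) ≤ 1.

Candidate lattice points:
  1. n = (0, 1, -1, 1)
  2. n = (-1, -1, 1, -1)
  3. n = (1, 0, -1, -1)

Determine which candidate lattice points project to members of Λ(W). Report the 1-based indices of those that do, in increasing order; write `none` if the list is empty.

3

With ζ = e^{iπ/4} the internal vectors are ζ^0,ζ^3,ζ^6,ζ^9.
#1 (0, 1, -1, 1): internal (0.0000, 2.4142); octagon support 2.4142 vs apothem 1 → ∉ W
#2 (-1, -1, 1, -1): internal (-1.0000, -2.4142); octagon support 2.4142 vs apothem 1 → ∉ W
#3 (1, 0, -1, -1): internal (0.2929, 0.2929); octagon support 0.4142 vs apothem 1 → ∈ W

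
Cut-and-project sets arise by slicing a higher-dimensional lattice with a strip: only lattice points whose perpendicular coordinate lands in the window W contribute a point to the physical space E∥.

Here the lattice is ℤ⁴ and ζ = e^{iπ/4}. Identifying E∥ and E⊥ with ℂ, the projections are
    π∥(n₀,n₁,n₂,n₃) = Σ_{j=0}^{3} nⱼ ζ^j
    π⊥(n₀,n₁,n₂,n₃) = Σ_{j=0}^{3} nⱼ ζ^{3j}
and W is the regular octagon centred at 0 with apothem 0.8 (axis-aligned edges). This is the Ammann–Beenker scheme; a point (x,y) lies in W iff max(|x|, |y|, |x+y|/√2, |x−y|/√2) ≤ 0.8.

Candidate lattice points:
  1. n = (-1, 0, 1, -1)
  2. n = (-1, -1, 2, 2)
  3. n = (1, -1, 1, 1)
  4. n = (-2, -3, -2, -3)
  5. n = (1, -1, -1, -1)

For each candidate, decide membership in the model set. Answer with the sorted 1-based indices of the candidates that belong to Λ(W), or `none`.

With ζ = e^{iπ/4} the internal vectors are ζ^0,ζ^3,ζ^6,ζ^9.
candidate 1: n = (-1, 0, 1, -1) → π⊥ ≈ (-1.707107, -1.707107); max(|x|,|y|,|x±y|/√2) = 2.414214 > 0.8 ⇒ ∉ W
candidate 2: n = (-1, -1, 2, 2) → π⊥ ≈ (+1.121320, -1.292893); max(|x|,|y|,|x±y|/√2) = 1.707107 > 0.8 ⇒ ∉ W
candidate 3: n = (1, -1, 1, 1) → π⊥ ≈ (+2.414214, -1.000000); max(|x|,|y|,|x±y|/√2) = 2.414214 > 0.8 ⇒ ∉ W
candidate 4: n = (-2, -3, -2, -3) → π⊥ ≈ (-2.000000, -2.242641); max(|x|,|y|,|x±y|/√2) = 3.000000 > 0.8 ⇒ ∉ W
candidate 5: n = (1, -1, -1, -1) → π⊥ ≈ (+1.000000, -0.414214); max(|x|,|y|,|x±y|/√2) = 1.000000 > 0.8 ⇒ ∉ W

none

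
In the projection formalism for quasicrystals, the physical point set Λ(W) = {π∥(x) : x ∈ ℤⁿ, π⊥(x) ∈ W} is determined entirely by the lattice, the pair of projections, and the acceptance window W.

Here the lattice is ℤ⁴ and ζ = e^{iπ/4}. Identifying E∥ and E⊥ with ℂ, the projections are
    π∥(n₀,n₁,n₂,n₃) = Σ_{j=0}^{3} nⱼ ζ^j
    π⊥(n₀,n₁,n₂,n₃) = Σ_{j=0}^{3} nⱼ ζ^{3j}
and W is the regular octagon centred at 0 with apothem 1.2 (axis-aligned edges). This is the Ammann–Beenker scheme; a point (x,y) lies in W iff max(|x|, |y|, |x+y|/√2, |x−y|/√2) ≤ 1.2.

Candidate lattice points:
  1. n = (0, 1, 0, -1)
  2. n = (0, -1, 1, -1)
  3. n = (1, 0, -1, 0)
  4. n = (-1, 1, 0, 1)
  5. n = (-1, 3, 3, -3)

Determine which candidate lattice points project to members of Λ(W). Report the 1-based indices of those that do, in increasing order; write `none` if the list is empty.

none

π⊥(n) = n₀ + n₁ζ³ + n₂ζ⁶ + n₃ζ⁹ where ζ = e^{iπ/4}.
#1 (0, 1, 0, -1): internal (-1.4142, 0.0000); octagon support 1.4142 vs apothem 1.2 → ∉ W
#2 (0, -1, 1, -1): internal (0.0000, -2.4142); octagon support 2.4142 vs apothem 1.2 → ∉ W
#3 (1, 0, -1, 0): internal (1.0000, 1.0000); octagon support 1.4142 vs apothem 1.2 → ∉ W
#4 (-1, 1, 0, 1): internal (-1.0000, 1.4142); octagon support 1.7071 vs apothem 1.2 → ∉ W
#5 (-1, 3, 3, -3): internal (-5.2426, -3.0000); octagon support 5.8284 vs apothem 1.2 → ∉ W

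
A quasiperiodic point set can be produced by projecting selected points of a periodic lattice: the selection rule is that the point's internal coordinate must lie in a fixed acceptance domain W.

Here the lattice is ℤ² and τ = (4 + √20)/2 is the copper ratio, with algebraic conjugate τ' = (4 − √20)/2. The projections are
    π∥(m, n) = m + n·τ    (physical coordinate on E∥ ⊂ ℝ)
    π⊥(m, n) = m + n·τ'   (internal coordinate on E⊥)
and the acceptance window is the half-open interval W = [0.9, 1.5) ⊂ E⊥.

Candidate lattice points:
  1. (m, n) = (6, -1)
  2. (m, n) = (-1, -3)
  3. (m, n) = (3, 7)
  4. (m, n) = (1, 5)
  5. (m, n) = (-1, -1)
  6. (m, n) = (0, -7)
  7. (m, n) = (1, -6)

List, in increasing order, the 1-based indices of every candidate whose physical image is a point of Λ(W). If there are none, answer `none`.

3

Compute τ' = (4−√20)/2 = -0.236068, so π⊥(m,n) = m -0.236068·n.
#1 (6,-1): internal coord 6 + (-1)·τ' = +6.236068; +6.236068 ∉ [0.9, 1.5) → out
#2 (-1,-3): internal coord -1 + (-3)·τ' = -0.291796; -0.291796 ∉ [0.9, 1.5) → out
#3 (3,7): internal coord 3 + (7)·τ' = +1.347524; +1.347524 ∈ [0.9, 1.5) → IN Λ
#4 (1,5): internal coord 1 + (5)·τ' = -0.180340; -0.180340 ∉ [0.9, 1.5) → out
#5 (-1,-1): internal coord -1 + (-1)·τ' = -0.763932; -0.763932 ∉ [0.9, 1.5) → out
#6 (0,-7): internal coord 0 + (-7)·τ' = +1.652476; +1.652476 ∉ [0.9, 1.5) → out
#7 (1,-6): internal coord 1 + (-6)·τ' = +2.416408; +2.416408 ∉ [0.9, 1.5) → out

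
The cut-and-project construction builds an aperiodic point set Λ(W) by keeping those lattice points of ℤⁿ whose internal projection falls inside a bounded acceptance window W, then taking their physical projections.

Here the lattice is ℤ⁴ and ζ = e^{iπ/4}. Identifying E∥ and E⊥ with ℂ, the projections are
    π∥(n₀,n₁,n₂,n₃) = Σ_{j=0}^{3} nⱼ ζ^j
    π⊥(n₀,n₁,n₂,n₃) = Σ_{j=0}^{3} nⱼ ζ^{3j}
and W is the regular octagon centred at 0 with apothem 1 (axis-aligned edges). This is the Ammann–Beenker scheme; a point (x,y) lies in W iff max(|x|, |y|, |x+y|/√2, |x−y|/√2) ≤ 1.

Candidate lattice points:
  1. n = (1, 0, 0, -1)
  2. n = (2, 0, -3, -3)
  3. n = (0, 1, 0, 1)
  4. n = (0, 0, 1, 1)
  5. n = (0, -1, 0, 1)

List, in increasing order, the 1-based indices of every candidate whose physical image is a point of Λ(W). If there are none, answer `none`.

1, 2, 4

π⊥(n) = n₀ + n₁ζ³ + n₂ζ⁶ + n₃ζ⁹ where ζ = e^{iπ/4}.
#1 (1, 0, 0, -1): internal (0.29289, -0.70711); octagon support 0.70711 vs apothem 1 → ∈ W
#2 (2, 0, -3, -3): internal (-0.12132, 0.87868); octagon support 0.87868 vs apothem 1 → ∈ W
#3 (0, 1, 0, 1): internal (0.00000, 1.41421); octagon support 1.41421 vs apothem 1 → ∉ W
#4 (0, 0, 1, 1): internal (0.70711, -0.29289); octagon support 0.70711 vs apothem 1 → ∈ W
#5 (0, -1, 0, 1): internal (1.41421, 0.00000); octagon support 1.41421 vs apothem 1 → ∉ W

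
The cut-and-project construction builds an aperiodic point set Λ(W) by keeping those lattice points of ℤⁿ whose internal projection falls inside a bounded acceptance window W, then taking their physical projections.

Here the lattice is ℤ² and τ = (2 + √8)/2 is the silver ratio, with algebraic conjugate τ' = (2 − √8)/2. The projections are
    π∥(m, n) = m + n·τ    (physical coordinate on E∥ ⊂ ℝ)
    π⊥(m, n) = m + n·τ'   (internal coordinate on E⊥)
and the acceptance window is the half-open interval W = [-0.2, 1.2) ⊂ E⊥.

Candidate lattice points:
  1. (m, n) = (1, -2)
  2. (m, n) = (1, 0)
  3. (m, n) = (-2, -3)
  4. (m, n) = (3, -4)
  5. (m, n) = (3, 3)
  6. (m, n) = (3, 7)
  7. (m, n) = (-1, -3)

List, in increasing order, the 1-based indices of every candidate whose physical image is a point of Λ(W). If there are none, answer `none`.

Compute τ' = (2−√8)/2 = -0.414214, so π⊥(m,n) = m -0.414214·n.
[1] lift (1,-2): star map gives 1.828427; window check -0.2 ≤ 1.828427 < 1.2 is false → out
[2] lift (1,0): star map gives 1.000000; window check -0.2 ≤ 1.000000 < 1.2 is true → IN Λ
[3] lift (-2,-3): star map gives -0.757359; window check -0.2 ≤ -0.757359 < 1.2 is false → out
[4] lift (3,-4): star map gives 4.656854; window check -0.2 ≤ 4.656854 < 1.2 is false → out
[5] lift (3,3): star map gives 1.757359; window check -0.2 ≤ 1.757359 < 1.2 is false → out
[6] lift (3,7): star map gives 0.100505; window check -0.2 ≤ 0.100505 < 1.2 is true → IN Λ
[7] lift (-1,-3): star map gives 0.242641; window check -0.2 ≤ 0.242641 < 1.2 is true → IN Λ

2, 6, 7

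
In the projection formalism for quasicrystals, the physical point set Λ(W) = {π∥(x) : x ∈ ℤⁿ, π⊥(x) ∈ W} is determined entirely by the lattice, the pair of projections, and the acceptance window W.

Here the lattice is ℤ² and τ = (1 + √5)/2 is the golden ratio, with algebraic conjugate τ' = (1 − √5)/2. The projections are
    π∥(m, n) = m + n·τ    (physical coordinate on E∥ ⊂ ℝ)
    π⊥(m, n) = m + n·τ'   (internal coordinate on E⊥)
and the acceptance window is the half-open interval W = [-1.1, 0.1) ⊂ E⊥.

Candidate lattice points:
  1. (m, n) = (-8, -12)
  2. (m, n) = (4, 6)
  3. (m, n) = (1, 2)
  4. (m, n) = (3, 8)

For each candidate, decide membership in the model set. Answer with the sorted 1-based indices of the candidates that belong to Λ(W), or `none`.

Compute τ' = (1−√5)/2 = -0.618034, so π⊥(m,n) = m -0.618034·n.
candidate 1: (m,n)=(-8,-12) → π∥ = -8-12·τ ≈ -27.416408, π⊥ = -8-12·τ' ≈ -0.583592 ∈ [-1.1, 0.1) ⇒ IN Λ
candidate 2: (m,n)=(4,6) → π∥ = 4+6·τ ≈ 13.708204, π⊥ = 4+6·τ' ≈ 0.291796 ∉ [-1.1, 0.1) ⇒ out
candidate 3: (m,n)=(1,2) → π∥ = 1+2·τ ≈ 4.236068, π⊥ = 1+2·τ' ≈ -0.236068 ∈ [-1.1, 0.1) ⇒ IN Λ
candidate 4: (m,n)=(3,8) → π∥ = 3+8·τ ≈ 15.944272, π⊥ = 3+8·τ' ≈ -1.944272 ∉ [-1.1, 0.1) ⇒ out

1, 3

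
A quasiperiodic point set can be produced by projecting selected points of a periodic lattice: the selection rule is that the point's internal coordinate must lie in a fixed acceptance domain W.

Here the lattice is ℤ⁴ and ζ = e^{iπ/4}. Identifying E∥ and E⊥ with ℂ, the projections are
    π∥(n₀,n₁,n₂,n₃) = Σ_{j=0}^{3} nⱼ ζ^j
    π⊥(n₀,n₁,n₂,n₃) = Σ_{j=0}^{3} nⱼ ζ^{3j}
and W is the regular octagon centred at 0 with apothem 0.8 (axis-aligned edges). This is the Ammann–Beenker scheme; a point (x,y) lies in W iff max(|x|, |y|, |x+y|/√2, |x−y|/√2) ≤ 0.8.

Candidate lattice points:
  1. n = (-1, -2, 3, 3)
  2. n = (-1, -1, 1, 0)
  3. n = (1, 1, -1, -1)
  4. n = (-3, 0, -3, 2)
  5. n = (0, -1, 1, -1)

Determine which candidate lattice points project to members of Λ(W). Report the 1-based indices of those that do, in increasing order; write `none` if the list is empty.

π⊥(n) = n₀ + n₁ζ³ + n₂ζ⁶ + n₃ζ⁹ where ζ = e^{iπ/4}.
candidate 1: n = (-1, -2, 3, 3) → π⊥ ≈ (+2.53553, -2.29289); max(|x|,|y|,|x±y|/√2) = 3.41421 > 0.8 ⇒ ∉ W
candidate 2: n = (-1, -1, 1, 0) → π⊥ ≈ (-0.29289, -1.70711); max(|x|,|y|,|x±y|/√2) = 1.70711 > 0.8 ⇒ ∉ W
candidate 3: n = (1, 1, -1, -1) → π⊥ ≈ (-0.41421, +1.00000); max(|x|,|y|,|x±y|/√2) = 1.00000 > 0.8 ⇒ ∉ W
candidate 4: n = (-3, 0, -3, 2) → π⊥ ≈ (-1.58579, +4.41421); max(|x|,|y|,|x±y|/√2) = 4.41421 > 0.8 ⇒ ∉ W
candidate 5: n = (0, -1, 1, -1) → π⊥ ≈ (+0.00000, -2.41421); max(|x|,|y|,|x±y|/√2) = 2.41421 > 0.8 ⇒ ∉ W

none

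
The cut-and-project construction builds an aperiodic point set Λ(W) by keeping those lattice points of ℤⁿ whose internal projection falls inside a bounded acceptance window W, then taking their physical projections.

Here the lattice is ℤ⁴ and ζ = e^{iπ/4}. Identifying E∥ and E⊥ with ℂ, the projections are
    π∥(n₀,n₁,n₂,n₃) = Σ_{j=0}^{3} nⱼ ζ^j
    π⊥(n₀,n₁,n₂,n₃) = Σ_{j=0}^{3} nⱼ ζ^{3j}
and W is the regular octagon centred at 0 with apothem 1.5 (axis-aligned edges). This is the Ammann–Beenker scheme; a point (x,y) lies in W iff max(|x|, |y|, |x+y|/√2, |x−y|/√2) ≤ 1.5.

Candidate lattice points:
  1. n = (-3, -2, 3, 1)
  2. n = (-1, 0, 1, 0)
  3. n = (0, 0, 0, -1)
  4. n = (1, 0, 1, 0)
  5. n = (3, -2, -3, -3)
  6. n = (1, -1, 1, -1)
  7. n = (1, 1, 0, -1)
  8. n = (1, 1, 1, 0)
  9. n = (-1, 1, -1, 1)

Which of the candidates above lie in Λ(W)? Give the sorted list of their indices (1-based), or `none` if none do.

With ζ = e^{iπ/4} the internal vectors are ζ^0,ζ^3,ζ^6,ζ^9.
candidate 1: n = (-3, -2, 3, 1) → π⊥ ≈ (-0.87868, -3.70711); max(|x|,|y|,|x±y|/√2) = 3.70711 > 1.5 ⇒ ∉ W
candidate 2: n = (-1, 0, 1, 0) → π⊥ ≈ (-1.00000, -1.00000); max(|x|,|y|,|x±y|/√2) = 1.41421 ≤ 1.5 ⇒ ∈ W
candidate 3: n = (0, 0, 0, -1) → π⊥ ≈ (-0.70711, -0.70711); max(|x|,|y|,|x±y|/√2) = 1.00000 ≤ 1.5 ⇒ ∈ W
candidate 4: n = (1, 0, 1, 0) → π⊥ ≈ (+1.00000, -1.00000); max(|x|,|y|,|x±y|/√2) = 1.41421 ≤ 1.5 ⇒ ∈ W
candidate 5: n = (3, -2, -3, -3) → π⊥ ≈ (+2.29289, -0.53553); max(|x|,|y|,|x±y|/√2) = 2.29289 > 1.5 ⇒ ∉ W
candidate 6: n = (1, -1, 1, -1) → π⊥ ≈ (+1.00000, -2.41421); max(|x|,|y|,|x±y|/√2) = 2.41421 > 1.5 ⇒ ∉ W
candidate 7: n = (1, 1, 0, -1) → π⊥ ≈ (-0.41421, +0.00000); max(|x|,|y|,|x±y|/√2) = 0.41421 ≤ 1.5 ⇒ ∈ W
candidate 8: n = (1, 1, 1, 0) → π⊥ ≈ (+0.29289, -0.29289); max(|x|,|y|,|x±y|/√2) = 0.41421 ≤ 1.5 ⇒ ∈ W
candidate 9: n = (-1, 1, -1, 1) → π⊥ ≈ (-1.00000, +2.41421); max(|x|,|y|,|x±y|/√2) = 2.41421 > 1.5 ⇒ ∉ W

2, 3, 4, 7, 8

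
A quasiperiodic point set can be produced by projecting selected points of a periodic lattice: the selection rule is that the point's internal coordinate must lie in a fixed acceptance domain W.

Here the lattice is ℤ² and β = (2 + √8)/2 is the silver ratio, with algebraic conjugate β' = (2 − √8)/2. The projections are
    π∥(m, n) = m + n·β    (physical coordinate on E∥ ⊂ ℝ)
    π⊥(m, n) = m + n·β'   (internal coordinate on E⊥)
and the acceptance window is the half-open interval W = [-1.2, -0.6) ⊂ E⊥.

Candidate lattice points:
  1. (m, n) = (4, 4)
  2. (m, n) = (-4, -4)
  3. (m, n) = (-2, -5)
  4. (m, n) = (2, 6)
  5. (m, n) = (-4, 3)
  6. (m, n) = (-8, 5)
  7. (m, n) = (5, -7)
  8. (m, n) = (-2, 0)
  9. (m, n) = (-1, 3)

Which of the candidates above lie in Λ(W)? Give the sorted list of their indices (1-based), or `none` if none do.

Compute β' = (2−√8)/2 = -0.41421, so π⊥(m,n) = m -0.41421·n.
[1] lift (4,4): star map gives 2.34315; window check -1.2 ≤ 2.34315 < -0.6 is false → out
[2] lift (-4,-4): star map gives -2.34315; window check -1.2 ≤ -2.34315 < -0.6 is false → out
[3] lift (-2,-5): star map gives 0.07107; window check -1.2 ≤ 0.07107 < -0.6 is false → out
[4] lift (2,6): star map gives -0.48528; window check -1.2 ≤ -0.48528 < -0.6 is false → out
[5] lift (-4,3): star map gives -5.24264; window check -1.2 ≤ -5.24264 < -0.6 is false → out
[6] lift (-8,5): star map gives -10.07107; window check -1.2 ≤ -10.07107 < -0.6 is false → out
[7] lift (5,-7): star map gives 7.89949; window check -1.2 ≤ 7.89949 < -0.6 is false → out
[8] lift (-2,0): star map gives -2.00000; window check -1.2 ≤ -2.00000 < -0.6 is false → out
[9] lift (-1,3): star map gives -2.24264; window check -1.2 ≤ -2.24264 < -0.6 is false → out

none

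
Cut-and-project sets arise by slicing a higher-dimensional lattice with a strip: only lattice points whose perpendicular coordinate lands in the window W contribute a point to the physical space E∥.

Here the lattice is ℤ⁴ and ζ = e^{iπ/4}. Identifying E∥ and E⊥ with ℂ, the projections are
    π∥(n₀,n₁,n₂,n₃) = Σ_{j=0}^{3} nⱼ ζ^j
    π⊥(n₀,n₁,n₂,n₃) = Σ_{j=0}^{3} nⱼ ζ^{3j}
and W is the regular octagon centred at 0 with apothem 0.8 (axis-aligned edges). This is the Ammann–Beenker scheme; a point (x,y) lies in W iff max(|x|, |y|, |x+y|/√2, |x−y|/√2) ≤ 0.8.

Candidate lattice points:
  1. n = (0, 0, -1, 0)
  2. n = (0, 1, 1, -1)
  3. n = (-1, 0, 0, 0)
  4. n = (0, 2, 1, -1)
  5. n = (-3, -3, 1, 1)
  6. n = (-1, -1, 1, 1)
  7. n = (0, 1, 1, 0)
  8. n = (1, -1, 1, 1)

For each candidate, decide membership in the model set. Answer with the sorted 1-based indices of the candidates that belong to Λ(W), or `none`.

7

Internal map: ζ^{3j} for j=0..3 gives (1,0), (−√2/2,√2/2), (0,−1), (√2/2,√2/2).
candidate 1: n = (0, 0, -1, 0) → π⊥ ≈ (+0.000000, +1.000000); max(|x|,|y|,|x±y|/√2) = 1.000000 > 0.8 ⇒ ∉ W
candidate 2: n = (0, 1, 1, -1) → π⊥ ≈ (-1.414214, -1.000000); max(|x|,|y|,|x±y|/√2) = 1.707107 > 0.8 ⇒ ∉ W
candidate 3: n = (-1, 0, 0, 0) → π⊥ ≈ (-1.000000, +0.000000); max(|x|,|y|,|x±y|/√2) = 1.000000 > 0.8 ⇒ ∉ W
candidate 4: n = (0, 2, 1, -1) → π⊥ ≈ (-2.121320, -0.292893); max(|x|,|y|,|x±y|/√2) = 2.121320 > 0.8 ⇒ ∉ W
candidate 5: n = (-3, -3, 1, 1) → π⊥ ≈ (-0.171573, -2.414214); max(|x|,|y|,|x±y|/√2) = 2.414214 > 0.8 ⇒ ∉ W
candidate 6: n = (-1, -1, 1, 1) → π⊥ ≈ (+0.414214, -1.000000); max(|x|,|y|,|x±y|/√2) = 1.000000 > 0.8 ⇒ ∉ W
candidate 7: n = (0, 1, 1, 0) → π⊥ ≈ (-0.707107, -0.292893); max(|x|,|y|,|x±y|/√2) = 0.707107 ≤ 0.8 ⇒ ∈ W
candidate 8: n = (1, -1, 1, 1) → π⊥ ≈ (+2.414214, -1.000000); max(|x|,|y|,|x±y|/√2) = 2.414214 > 0.8 ⇒ ∉ W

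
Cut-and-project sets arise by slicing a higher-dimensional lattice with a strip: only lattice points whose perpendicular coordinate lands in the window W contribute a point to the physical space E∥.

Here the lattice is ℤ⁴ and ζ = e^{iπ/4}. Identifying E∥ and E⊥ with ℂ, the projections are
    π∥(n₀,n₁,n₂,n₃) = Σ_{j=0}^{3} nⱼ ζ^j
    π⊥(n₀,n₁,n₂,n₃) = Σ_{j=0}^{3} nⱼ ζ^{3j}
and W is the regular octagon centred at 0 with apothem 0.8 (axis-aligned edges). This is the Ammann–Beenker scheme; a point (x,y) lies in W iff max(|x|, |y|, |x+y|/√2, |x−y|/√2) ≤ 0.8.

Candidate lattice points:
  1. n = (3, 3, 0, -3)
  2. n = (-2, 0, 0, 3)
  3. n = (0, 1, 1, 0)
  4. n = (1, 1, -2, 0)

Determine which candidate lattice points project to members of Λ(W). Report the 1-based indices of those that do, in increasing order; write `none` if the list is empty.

3

π⊥(n) = n₀ + n₁ζ³ + n₂ζ⁶ + n₃ζ⁹ where ζ = e^{iπ/4}.
#1 (3, 3, 0, -3): internal (-1.2426, 0.0000); octagon support 1.2426 vs apothem 0.8 → ∉ W
#2 (-2, 0, 0, 3): internal (0.1213, 2.1213); octagon support 2.1213 vs apothem 0.8 → ∉ W
#3 (0, 1, 1, 0): internal (-0.7071, -0.2929); octagon support 0.7071 vs apothem 0.8 → ∈ W
#4 (1, 1, -2, 0): internal (0.2929, 2.7071); octagon support 2.7071 vs apothem 0.8 → ∉ W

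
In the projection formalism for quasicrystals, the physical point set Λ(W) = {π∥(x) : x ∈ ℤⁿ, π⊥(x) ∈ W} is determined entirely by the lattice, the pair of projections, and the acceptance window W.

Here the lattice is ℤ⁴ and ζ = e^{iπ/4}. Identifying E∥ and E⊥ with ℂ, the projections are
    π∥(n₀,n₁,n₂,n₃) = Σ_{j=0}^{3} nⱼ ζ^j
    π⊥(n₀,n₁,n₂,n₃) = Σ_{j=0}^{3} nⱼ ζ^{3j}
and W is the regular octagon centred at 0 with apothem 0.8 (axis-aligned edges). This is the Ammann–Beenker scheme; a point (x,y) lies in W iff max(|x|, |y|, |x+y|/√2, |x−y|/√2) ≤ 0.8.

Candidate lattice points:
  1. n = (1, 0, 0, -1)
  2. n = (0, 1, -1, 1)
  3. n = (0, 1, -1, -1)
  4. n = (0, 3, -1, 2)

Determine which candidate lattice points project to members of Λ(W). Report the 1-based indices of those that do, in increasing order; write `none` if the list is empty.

π⊥(n) = n₀ + n₁ζ³ + n₂ζ⁶ + n₃ζ⁹ where ζ = e^{iπ/4}.
#1 (1, 0, 0, -1): internal (0.292893, -0.707107); octagon support 0.707107 vs apothem 0.8 → ∈ W
#2 (0, 1, -1, 1): internal (0.000000, 2.414214); octagon support 2.414214 vs apothem 0.8 → ∉ W
#3 (0, 1, -1, -1): internal (-1.414214, 1.000000); octagon support 1.707107 vs apothem 0.8 → ∉ W
#4 (0, 3, -1, 2): internal (-0.707107, 4.535534); octagon support 4.535534 vs apothem 0.8 → ∉ W

1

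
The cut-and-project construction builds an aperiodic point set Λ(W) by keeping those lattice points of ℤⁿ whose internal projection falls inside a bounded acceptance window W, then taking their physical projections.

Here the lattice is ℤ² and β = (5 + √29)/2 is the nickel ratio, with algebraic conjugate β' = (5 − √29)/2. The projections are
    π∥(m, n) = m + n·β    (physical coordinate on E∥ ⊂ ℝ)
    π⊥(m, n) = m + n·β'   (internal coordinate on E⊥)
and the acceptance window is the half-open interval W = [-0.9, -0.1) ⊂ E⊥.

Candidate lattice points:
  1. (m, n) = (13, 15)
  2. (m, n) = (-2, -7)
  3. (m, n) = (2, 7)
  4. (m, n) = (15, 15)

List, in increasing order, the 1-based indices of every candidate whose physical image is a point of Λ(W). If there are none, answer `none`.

Compute β' = (5−√29)/2 = -0.192582, so π⊥(m,n) = m -0.192582·n.
[1] lift (13,15): star map gives 10.111264; window check -0.9 ≤ 10.111264 < -0.1 is false → out
[2] lift (-2,-7): star map gives -0.651923; window check -0.9 ≤ -0.651923 < -0.1 is true → IN Λ
[3] lift (2,7): star map gives 0.651923; window check -0.9 ≤ 0.651923 < -0.1 is false → out
[4] lift (15,15): star map gives 12.111264; window check -0.9 ≤ 12.111264 < -0.1 is false → out

2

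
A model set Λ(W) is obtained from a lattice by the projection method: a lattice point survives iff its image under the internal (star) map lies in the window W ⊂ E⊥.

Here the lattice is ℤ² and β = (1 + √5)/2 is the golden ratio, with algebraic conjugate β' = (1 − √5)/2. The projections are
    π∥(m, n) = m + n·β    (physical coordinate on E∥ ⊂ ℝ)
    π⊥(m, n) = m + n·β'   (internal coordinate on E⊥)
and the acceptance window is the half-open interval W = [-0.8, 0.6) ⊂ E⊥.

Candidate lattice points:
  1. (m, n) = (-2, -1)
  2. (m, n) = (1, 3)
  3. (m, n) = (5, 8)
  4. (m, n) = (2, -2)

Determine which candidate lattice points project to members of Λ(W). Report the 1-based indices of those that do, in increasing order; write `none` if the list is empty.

Numerically β ≈ 1.6180 and β' = −1/β ≈ -0.6180.
[1] lift (-2,-1): star map gives -1.3820; window check -0.8 ≤ -1.3820 < 0.6 is false → out
[2] lift (1,3): star map gives -0.8541; window check -0.8 ≤ -0.8541 < 0.6 is false → out
[3] lift (5,8): star map gives 0.0557; window check -0.8 ≤ 0.0557 < 0.6 is true → IN Λ
[4] lift (2,-2): star map gives 3.2361; window check -0.8 ≤ 3.2361 < 0.6 is false → out

3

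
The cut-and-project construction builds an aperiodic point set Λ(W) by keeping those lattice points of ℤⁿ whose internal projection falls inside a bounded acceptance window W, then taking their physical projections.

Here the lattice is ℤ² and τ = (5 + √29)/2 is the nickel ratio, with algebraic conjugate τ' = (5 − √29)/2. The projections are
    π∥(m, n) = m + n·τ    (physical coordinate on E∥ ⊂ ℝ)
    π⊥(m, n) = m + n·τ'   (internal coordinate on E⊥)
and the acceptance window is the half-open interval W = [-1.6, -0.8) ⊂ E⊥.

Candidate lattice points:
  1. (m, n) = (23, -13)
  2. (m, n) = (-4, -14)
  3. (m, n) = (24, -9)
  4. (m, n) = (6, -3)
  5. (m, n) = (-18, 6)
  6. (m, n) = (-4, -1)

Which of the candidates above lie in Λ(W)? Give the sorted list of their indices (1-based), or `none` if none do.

τ' = (5−√29)/2 ≈ -0.1926.
#1 (23,-13): internal coord 23 + (-13)·τ' = +25.5036; +25.5036 ∉ [-1.6, -0.8) → out
#2 (-4,-14): internal coord -4 + (-14)·τ' = -1.3038; -1.3038 ∈ [-1.6, -0.8) → IN Λ
#3 (24,-9): internal coord 24 + (-9)·τ' = +25.7332; +25.7332 ∉ [-1.6, -0.8) → out
#4 (6,-3): internal coord 6 + (-3)·τ' = +6.5777; +6.5777 ∉ [-1.6, -0.8) → out
#5 (-18,6): internal coord -18 + (6)·τ' = -19.1555; -19.1555 ∉ [-1.6, -0.8) → out
#6 (-4,-1): internal coord -4 + (-1)·τ' = -3.8074; -3.8074 ∉ [-1.6, -0.8) → out

2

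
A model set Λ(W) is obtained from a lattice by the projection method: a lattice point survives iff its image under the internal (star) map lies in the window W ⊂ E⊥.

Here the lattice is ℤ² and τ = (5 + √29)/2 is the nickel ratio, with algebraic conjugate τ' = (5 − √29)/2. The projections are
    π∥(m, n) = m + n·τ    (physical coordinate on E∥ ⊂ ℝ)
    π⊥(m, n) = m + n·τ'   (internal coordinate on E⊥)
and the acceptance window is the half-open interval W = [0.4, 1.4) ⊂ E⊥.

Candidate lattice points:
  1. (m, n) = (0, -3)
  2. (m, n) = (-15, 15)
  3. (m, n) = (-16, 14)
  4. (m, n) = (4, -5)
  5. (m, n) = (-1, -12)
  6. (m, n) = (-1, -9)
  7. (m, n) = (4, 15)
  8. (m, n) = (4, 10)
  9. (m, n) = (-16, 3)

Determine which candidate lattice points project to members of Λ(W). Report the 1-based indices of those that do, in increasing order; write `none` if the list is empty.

τ' = (5−√29)/2 ≈ -0.19258.
#1 (0,-3): internal coord 0 + (-3)·τ' = +0.57775; +0.57775 ∈ [0.4, 1.4) → IN Λ
#2 (-15,15): internal coord -15 + (15)·τ' = -17.88874; -17.88874 ∉ [0.4, 1.4) → out
#3 (-16,14): internal coord -16 + (14)·τ' = -18.69615; -18.69615 ∉ [0.4, 1.4) → out
#4 (4,-5): internal coord 4 + (-5)·τ' = +4.96291; +4.96291 ∉ [0.4, 1.4) → out
#5 (-1,-12): internal coord -1 + (-12)·τ' = +1.31099; +1.31099 ∈ [0.4, 1.4) → IN Λ
#6 (-1,-9): internal coord -1 + (-9)·τ' = +0.73324; +0.73324 ∈ [0.4, 1.4) → IN Λ
#7 (4,15): internal coord 4 + (15)·τ' = +1.11126; +1.11126 ∈ [0.4, 1.4) → IN Λ
#8 (4,10): internal coord 4 + (10)·τ' = +2.07418; +2.07418 ∉ [0.4, 1.4) → out
#9 (-16,3): internal coord -16 + (3)·τ' = -16.57775; -16.57775 ∉ [0.4, 1.4) → out

1, 5, 6, 7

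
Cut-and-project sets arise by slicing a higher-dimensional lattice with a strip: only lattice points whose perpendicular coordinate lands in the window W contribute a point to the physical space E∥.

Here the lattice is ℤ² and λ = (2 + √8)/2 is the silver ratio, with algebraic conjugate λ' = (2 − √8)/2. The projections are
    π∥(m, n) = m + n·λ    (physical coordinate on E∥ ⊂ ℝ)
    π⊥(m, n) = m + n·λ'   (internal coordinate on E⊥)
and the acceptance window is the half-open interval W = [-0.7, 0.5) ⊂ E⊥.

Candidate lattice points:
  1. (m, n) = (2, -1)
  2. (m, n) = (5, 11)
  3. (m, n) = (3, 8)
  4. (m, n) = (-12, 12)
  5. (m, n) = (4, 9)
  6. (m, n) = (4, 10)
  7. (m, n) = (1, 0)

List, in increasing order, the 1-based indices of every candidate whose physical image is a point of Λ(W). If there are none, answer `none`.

Numerically λ ≈ 2.41421 and λ' = −1/λ ≈ -0.41421.
[1] lift (2,-1): star map gives 2.41421; window check -0.7 ≤ 2.41421 < 0.5 is false → out
[2] lift (5,11): star map gives 0.44365; window check -0.7 ≤ 0.44365 < 0.5 is true → IN Λ
[3] lift (3,8): star map gives -0.31371; window check -0.7 ≤ -0.31371 < 0.5 is true → IN Λ
[4] lift (-12,12): star map gives -16.97056; window check -0.7 ≤ -16.97056 < 0.5 is false → out
[5] lift (4,9): star map gives 0.27208; window check -0.7 ≤ 0.27208 < 0.5 is true → IN Λ
[6] lift (4,10): star map gives -0.14214; window check -0.7 ≤ -0.14214 < 0.5 is true → IN Λ
[7] lift (1,0): star map gives 1.00000; window check -0.7 ≤ 1.00000 < 0.5 is false → out

2, 3, 5, 6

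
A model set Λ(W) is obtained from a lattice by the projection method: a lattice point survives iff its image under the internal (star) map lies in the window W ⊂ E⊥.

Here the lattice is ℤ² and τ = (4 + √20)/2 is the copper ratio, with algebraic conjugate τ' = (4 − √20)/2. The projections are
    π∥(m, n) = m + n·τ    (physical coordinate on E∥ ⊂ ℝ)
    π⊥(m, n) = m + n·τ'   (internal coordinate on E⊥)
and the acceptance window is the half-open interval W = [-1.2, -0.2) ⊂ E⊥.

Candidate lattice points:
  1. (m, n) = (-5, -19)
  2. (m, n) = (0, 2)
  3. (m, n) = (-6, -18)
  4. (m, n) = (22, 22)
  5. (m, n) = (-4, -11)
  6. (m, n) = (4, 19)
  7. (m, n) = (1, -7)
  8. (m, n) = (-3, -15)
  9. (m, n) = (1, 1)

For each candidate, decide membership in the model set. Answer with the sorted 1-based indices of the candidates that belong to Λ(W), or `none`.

1, 2, 6

Numerically τ ≈ 4.23607 and τ' = −1/τ ≈ -0.23607.
#1 (-5,-19): internal coord -5 + (-19)·τ' = -0.51471; -0.51471 ∈ [-1.2, -0.2) → IN Λ
#2 (0,2): internal coord 0 + (2)·τ' = -0.47214; -0.47214 ∈ [-1.2, -0.2) → IN Λ
#3 (-6,-18): internal coord -6 + (-18)·τ' = -1.75078; -1.75078 ∉ [-1.2, -0.2) → out
#4 (22,22): internal coord 22 + (22)·τ' = +16.80650; +16.80650 ∉ [-1.2, -0.2) → out
#5 (-4,-11): internal coord -4 + (-11)·τ' = -1.40325; -1.40325 ∉ [-1.2, -0.2) → out
#6 (4,19): internal coord 4 + (19)·τ' = -0.48529; -0.48529 ∈ [-1.2, -0.2) → IN Λ
#7 (1,-7): internal coord 1 + (-7)·τ' = +2.65248; +2.65248 ∉ [-1.2, -0.2) → out
#8 (-3,-15): internal coord -3 + (-15)·τ' = +0.54102; +0.54102 ∉ [-1.2, -0.2) → out
#9 (1,1): internal coord 1 + (1)·τ' = +0.76393; +0.76393 ∉ [-1.2, -0.2) → out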